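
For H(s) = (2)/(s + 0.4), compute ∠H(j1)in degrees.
Substitute s = j*1: H(j1) = 0.689655 - 1.72414j.
∠H(j1) = atan2(Im, Re) = atan2(-1.72414, 0.689655) = -68.20°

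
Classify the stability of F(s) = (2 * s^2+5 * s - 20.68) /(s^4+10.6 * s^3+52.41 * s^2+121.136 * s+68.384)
Denominator: s^4 + 10.6*s^3 + 52.41*s^2 + 121.136*s + 68.384 = (s + 0.8)(s + 4)(s^2 + 5.8*s + 21.37). Poles: -0.8, -2.9 + 3.6j, -2.9 - 3.6j, -4. Stable (all poles in LHP)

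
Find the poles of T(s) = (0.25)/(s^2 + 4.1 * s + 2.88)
Set denominator = 0: s^2 + 4.1*s + 2.88 = (s + 3.2)(s + 0.9) = 0 → Poles: -0.9, -3.2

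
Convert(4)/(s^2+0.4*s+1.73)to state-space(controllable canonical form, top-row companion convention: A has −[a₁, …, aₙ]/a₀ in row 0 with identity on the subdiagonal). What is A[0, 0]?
Reachable canonical form for den = s^2 + 0.4*s + 1.73: top row of A = -[a₁,a₂,...,aₙ]/a₀, ones on the subdiagonal, zeros elsewhere.
A = [[-0.4, -1.73], [1, 0]].
A[0,0] = -0.4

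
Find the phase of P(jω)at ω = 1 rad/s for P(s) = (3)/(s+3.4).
Substitute s = j*1: P(j1) = 0.812102 - 0.238854j.
∠P(j1) = atan2(Im, Re) = atan2(-0.238854, 0.812102) = -16.39°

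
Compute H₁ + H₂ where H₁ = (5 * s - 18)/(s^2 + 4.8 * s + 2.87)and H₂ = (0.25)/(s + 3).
Parallel: H = H₁ + H₂ = (n₁·d₂ + n₂·d₁)/(d₁·d₂).
n₁·d₂ = 5*s^2 - 3*s - 54. n₂·d₁ = 0.25*s^2 + 1.2*s + 0.7175. Sum = 5.25*s^2 - 1.8*s - 53.2825. d₁·d₂ = s^3 + 7.8*s^2 + 17.27*s + 8.61.
H(s) = (5.25*s^2 - 1.8*s - 53.2825)/(s^3 + 7.8*s^2 + 17.27*s + 8.61)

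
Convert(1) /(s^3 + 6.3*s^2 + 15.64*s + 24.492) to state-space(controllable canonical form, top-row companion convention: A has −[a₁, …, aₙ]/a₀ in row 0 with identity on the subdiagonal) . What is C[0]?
Reachable canonical form: C = numerator coefficients (right-aligned, zero-padded to length n).
num = 1, C = [[0, 0, 1]].
C[0] = 0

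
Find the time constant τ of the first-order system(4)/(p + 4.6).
First-order system: τ = -1/pole. Pole = -4.6. τ = -1/(-4.6) = 0.2174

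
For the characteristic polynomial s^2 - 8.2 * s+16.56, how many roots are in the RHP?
s^2 - 8.2*s + 16.56 = (s - 4.6)(s - 3.6). Poles: 3.6, 4.6. RHP poles (Re>0): 2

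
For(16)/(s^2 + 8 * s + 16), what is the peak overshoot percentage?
Standard form: ωn²/(s²+2ζωn·s+ωn²) → ωn = 4, ζ = 1.
ζ ≥ 1, so the response is non-oscillatory: peak overshoot = 0%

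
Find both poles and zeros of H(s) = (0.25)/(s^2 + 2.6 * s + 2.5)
Set denominator = 0: s^2 + 2.6*s + 2.5 = 0 → Poles: -1.3 + 0.9j, -1.3 - 0.9j
Numerator is a nonzero constant (0.25) → Zeros: none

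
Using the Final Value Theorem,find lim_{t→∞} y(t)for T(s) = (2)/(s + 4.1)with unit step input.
FVT: lim_{t→∞} y(t) = lim_{s→0} s*Y(s) where Y(s) = T(s)/s.
= lim_{s→0} T(s) = T(0) = num(0)/den(0) = 2/4.1 = 0.4878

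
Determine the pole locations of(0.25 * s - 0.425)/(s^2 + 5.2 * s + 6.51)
Set denominator = 0: s^2 + 5.2*s + 6.51 = (s + 2.1)(s + 3.1) = 0 → Poles: -2.1, -3.1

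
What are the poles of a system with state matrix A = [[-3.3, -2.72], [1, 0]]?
Eigenvalues solve det(λI - A) = 0.
Characteristic polynomial: λ^2 + 3.3*λ + 2.72 = 0.
Factor: (λ + 1.6)(λ + 1.7) = 0.
Roots: -1.6, -1.7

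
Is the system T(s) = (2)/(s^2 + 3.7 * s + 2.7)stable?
Denominator: s^2 + 3.7*s + 2.7 = (s + 1)(s + 2.7). Poles: -1, -2.7. All Re(p)<0: Yes (stable)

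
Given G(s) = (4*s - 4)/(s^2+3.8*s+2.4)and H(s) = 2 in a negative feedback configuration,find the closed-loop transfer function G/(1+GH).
Closed-loop T = G/(1+GH).
Numerator: G_num * H_den = 4*s - 4.
Denominator: G_den * H_den + G_num * H_num = (s^2 + 3.8*s + 2.4) + (8*s - 8) = s^2 + 11.8*s - 5.6.
T(s) = (4*s - 4)/(s^2 + 11.8*s - 5.6)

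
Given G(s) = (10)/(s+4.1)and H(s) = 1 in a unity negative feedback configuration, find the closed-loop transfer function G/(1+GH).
Closed-loop T = G/(1+GH).
Numerator: G_num * H_den = 10.
Denominator: G_den * H_den + G_num * H_num = (s + 4.1) + (10) = s + 14.1.
T(s) = (10)/(s + 14.1)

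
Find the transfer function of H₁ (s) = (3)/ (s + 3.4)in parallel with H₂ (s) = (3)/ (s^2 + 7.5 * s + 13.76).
Parallel: H = H₁ + H₂ = (n₁·d₂ + n₂·d₁)/(d₁·d₂).
n₁·d₂ = 3*s^2 + 22.5*s + 41.28. n₂·d₁ = 3*s + 10.2. Sum = 3*s^2 + 25.5*s + 51.48. d₁·d₂ = s^3 + 10.9*s^2 + 39.26*s + 46.784.
H(s) = (3*s^2 + 25.5*s + 51.48)/(s^3 + 10.9*s^2 + 39.26*s + 46.784)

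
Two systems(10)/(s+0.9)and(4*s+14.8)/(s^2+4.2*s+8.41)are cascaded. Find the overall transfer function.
Series: H = H₁ · H₂ = (n₁·n₂)/(d₁·d₂).
Num: n₁·n₂ = 40*s + 148. Den: d₁·d₂ = s^3 + 5.1*s^2 + 12.19*s + 7.569.
H(s) = (40*s + 148)/(s^3 + 5.1*s^2 + 12.19*s + 7.569)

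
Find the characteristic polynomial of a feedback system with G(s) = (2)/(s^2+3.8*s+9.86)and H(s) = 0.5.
Characteristic poly = G_den * H_den + G_num * H_num = (s^2 + 3.8*s + 9.86) + (1) = s^2 + 3.8*s + 10.86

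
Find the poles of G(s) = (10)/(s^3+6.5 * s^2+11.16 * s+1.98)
Set denominator = 0: s^3 + 6.5*s^2 + 11.16*s + 1.98 = (s + 3)(s + 3.3)(s + 0.2) = 0 → Poles: -0.2, -3, -3.3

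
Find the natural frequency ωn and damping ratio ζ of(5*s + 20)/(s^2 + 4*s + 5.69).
Underdamped: complex pole -2 + 1.3j. ωn = |pole| = 2.385, ζ = -Re(pole)/ωn = 0.8384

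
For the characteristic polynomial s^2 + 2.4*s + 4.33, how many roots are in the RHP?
Poles: -1.2 + 1.7j, -1.2 - 1.7j. RHP poles (Re>0): 0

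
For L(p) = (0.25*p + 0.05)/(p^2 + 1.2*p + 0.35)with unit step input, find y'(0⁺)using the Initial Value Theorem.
IVT: y'(0⁺) = lim_{p→∞} p²·Y(p) = lim_{p→∞} p·L(p).
deg(num) = 1, deg(den) = 2, relative degree = 1, so p·L(p) → (leading num)/(leading den) = 0.25/1 = 0.25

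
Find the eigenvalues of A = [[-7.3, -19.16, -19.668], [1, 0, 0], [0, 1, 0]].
Eigenvalues solve det(λI - A) = 0.
Characteristic polynomial: λ^3 + 7.3*λ^2 + 19.16*λ + 19.668 = 0.
Factor: (λ + 3.3)(λ^2 + 4*λ + 5.96) = 0.
Roots: -2 + 1.4j, -2 - 1.4j, -3.3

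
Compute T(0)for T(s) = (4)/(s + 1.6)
DC gain = T(0) = num(0)/den(0) = 4/1.6 = 2.5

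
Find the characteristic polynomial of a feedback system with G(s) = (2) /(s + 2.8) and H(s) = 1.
Characteristic poly = G_den * H_den + G_num * H_num = (s + 2.8) + (2) = s + 4.8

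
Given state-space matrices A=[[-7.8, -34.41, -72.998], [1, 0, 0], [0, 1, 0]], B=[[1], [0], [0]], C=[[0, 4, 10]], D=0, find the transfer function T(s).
T(s) = C(sI - A)⁻¹B + D.
Characteristic polynomial det(sI - A) = s^3 + 7.8*s^2 + 34.41*s + 72.998.
Numerator from C·adj(sI-A)·B + D·det(sI-A) = 4*s + 10.
T(s) = (4*s + 10)/(s^3 + 7.8*s^2 + 34.41*s + 72.998)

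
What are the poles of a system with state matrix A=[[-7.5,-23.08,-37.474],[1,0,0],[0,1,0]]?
Eigenvalues solve det(λI - A) = 0.
Characteristic polynomial: λ^3 + 7.5*λ^2 + 23.08*λ + 37.474 = 0.
Factor: (λ + 4.1)(λ^2 + 3.4*λ + 9.14) = 0.
Roots: -1.7 + 2.5j, -1.7 - 2.5j, -4.1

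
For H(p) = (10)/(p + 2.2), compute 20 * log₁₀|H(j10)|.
Substitute p = j*10: H(j10) = 0.209844 - 0.953834j.
|H(j10)| = sqrt(Re² + Im²) = 0.9766.
20*log₁₀(0.9766) = -0.21 dB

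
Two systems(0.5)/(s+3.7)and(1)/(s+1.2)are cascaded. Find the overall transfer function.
Series: H = H₁ · H₂ = (n₁·n₂)/(d₁·d₂).
Num: n₁·n₂ = 0.5. Den: d₁·d₂ = s^2 + 4.9*s + 4.44.
H(s) = (0.5)/(s^2 + 4.9*s + 4.44)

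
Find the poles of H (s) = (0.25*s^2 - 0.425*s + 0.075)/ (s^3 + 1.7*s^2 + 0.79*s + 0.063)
Set denominator = 0: s^3 + 1.7*s^2 + 0.79*s + 0.063 = (s + 0.9)(s + 0.1)(s + 0.7) = 0 → Poles: -0.1, -0.7, -0.9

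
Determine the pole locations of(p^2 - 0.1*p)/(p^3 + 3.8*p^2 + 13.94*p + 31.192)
Set denominator = 0: p^3 + 3.8*p^2 + 13.94*p + 31.192 = (p + 2.8)(p^2 + p + 11.14) = 0 → Poles: -0.5 + 3.3j, -0.5 - 3.3j, -2.8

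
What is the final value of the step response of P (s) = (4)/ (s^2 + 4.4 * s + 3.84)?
FVT: lim_{t→∞} y(t) = lim_{s→0} s*Y(s) where Y(s) = P(s)/s.
= lim_{s→0} P(s) = P(0) = num(0)/den(0) = 4/3.84 = 1.042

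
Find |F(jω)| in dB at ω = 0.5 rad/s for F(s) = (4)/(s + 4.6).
Substitute s = j*0.5: F(j0.5) = 0.859411 - 0.0934143j.
|F(j0.5)| = sqrt(Re² + Im²) = 0.8645.
20*log₁₀(0.8645) = -1.26 dB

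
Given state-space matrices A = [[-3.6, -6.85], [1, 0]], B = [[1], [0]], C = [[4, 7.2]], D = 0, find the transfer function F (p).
F(p) = C(pI - A)⁻¹B + D.
Characteristic polynomial det(pI - A) = p^2 + 3.6*p + 6.85.
Numerator from C·adj(pI-A)·B + D·det(pI-A) = 4*p + 7.2.
F(p) = (4*p + 7.2)/(p^2 + 3.6*p + 6.85)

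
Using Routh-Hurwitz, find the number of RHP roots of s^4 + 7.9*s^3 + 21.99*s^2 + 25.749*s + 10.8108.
Routh array:
s^4: [1, 21.99, 10.8108]; s^3: [7.9, 25.749]; s^2: [18.7306, 10.8108]; s^1: [21.1893]; s^0: [10.8108]
First column: [1, 7.9, 18.7306, 21.1893, 10.8108]. Sign changes = RHP roots = 0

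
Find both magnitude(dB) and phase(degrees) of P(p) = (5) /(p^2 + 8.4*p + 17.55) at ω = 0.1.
Substitute p = j*0.1: P(j0.1) = 0.28441 - 0.0136206j.
|P| = 20*log₁₀(sqrt(Re²+Im²)) = -10.91 dB.
∠P = atan2(Im, Re) = -2.74°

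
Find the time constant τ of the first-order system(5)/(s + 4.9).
First-order system: τ = -1/pole. Pole = -4.9. τ = -1/(-4.9) = 0.2041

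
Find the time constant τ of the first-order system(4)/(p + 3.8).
First-order system: τ = -1/pole. Pole = -3.8. τ = -1/(-3.8) = 0.2632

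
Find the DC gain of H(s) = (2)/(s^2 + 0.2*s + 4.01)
DC gain = H(0) = num(0)/den(0) = 2/4.01 = 0.4988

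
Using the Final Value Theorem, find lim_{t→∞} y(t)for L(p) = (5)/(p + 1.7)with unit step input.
FVT: lim_{t→∞} y(t) = lim_{p→0} p*Y(p) where Y(p) = L(p)/p.
= lim_{p→0} L(p) = L(0) = num(0)/den(0) = 5/1.7 = 2.941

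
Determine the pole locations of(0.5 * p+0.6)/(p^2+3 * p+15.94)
Set denominator = 0: p^2 + 3*p + 15.94 = 0 → Poles: -1.5 + 3.7j, -1.5 - 3.7j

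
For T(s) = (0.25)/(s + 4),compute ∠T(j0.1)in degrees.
Substitute s = j*0.1: T(j0.1) = 0.062461 - 0.00156152j.
∠T(j0.1) = atan2(Im, Re) = atan2(-0.00156152, 0.062461) = -1.43°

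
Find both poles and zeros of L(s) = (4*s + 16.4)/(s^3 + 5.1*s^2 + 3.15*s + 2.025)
Set denominator = 0: s^3 + 5.1*s^2 + 3.15*s + 2.025 = (s + 4.5)(s^2 + 0.6*s + 0.45) = 0 → Poles: -0.3 + 0.6j, -0.3 - 0.6j, -4.5
Set numerator = 0: 4*s + 16.4 = 0 → Zeros: -4.1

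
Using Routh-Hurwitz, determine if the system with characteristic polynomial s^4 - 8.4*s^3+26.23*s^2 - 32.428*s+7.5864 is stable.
Routh array:
s^4: [1, 26.23, 7.5864]; s^3: [-8.4, -32.428]; s^2: [22.3695, 7.5864]; s^1: [-29.5792]; s^0: [7.5864]
First column: [1, -8.4, 22.3695, -29.5792, 7.5864]. Sign changes = 4.
No, unstable (4 RHP root(s))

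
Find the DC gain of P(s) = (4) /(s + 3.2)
DC gain = P(0) = num(0)/den(0) = 4/3.2 = 1.25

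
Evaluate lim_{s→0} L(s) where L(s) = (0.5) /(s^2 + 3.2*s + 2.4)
DC gain = L(0) = num(0)/den(0) = 0.5/2.4 = 0.2083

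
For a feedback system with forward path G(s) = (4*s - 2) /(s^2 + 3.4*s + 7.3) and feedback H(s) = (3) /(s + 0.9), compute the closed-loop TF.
Closed-loop T = G/(1+GH).
Numerator: G_num * H_den = 4*s^2 + 1.6*s - 1.8.
Denominator: G_den * H_den + G_num * H_num = (s^3 + 4.3*s^2 + 10.36*s + 6.57) + (12*s - 6) = s^3 + 4.3*s^2 + 22.36*s + 0.57.
T(s) = (4*s^2 + 1.6*s - 1.8)/(s^3 + 4.3*s^2 + 22.36*s + 0.57)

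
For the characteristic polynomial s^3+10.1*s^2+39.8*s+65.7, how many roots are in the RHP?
s^3 + 10.1*s^2 + 39.8*s + 65.7 = (s + 4.5)(s^2 + 5.6*s + 14.6). Poles: -2.8 + 2.6j, -2.8 - 2.6j, -4.5. RHP poles (Re>0): 0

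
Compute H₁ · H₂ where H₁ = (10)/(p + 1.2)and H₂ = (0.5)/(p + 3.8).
Series: H = H₁ · H₂ = (n₁·n₂)/(d₁·d₂).
Num: n₁·n₂ = 5. Den: d₁·d₂ = p^2 + 5*p + 4.56.
H(p) = (5)/(p^2 + 5*p + 4.56)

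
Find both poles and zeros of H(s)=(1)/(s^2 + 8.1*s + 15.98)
Set denominator = 0: s^2 + 8.1*s + 15.98 = (s + 4.7)(s + 3.4) = 0 → Poles: -3.4, -4.7
Numerator is a nonzero constant (1) → Zeros: none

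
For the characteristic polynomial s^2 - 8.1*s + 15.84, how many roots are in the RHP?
s^2 - 8.1*s + 15.84 = (s - 3.3)(s - 4.8). Poles: 3.3, 4.8. RHP poles (Re>0): 2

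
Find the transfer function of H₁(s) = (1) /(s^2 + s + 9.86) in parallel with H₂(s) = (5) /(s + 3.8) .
Parallel: H = H₁ + H₂ = (n₁·d₂ + n₂·d₁)/(d₁·d₂).
n₁·d₂ = s + 3.8. n₂·d₁ = 5*s^2 + 5*s + 49.3. Sum = 5*s^2 + 6*s + 53.1. d₁·d₂ = s^3 + 4.8*s^2 + 13.66*s + 37.468.
H(s) = (5*s^2 + 6*s + 53.1)/(s^3 + 4.8*s^2 + 13.66*s + 37.468)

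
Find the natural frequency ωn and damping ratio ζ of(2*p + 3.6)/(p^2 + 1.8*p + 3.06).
Underdamped: complex pole -0.9 + 1.5j. ωn = |pole| = 1.749, ζ = -Re(pole)/ωn = 0.5145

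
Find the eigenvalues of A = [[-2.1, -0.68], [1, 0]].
Eigenvalues solve det(λI - A) = 0.
Characteristic polynomial: λ^2 + 2.1*λ + 0.68 = 0.
Factor: (λ + 1.7)(λ + 0.4) = 0.
Roots: -0.4, -1.7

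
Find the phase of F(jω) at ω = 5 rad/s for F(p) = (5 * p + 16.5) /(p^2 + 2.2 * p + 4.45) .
Substitute p = j*5: F(j5) = -0.117936 - 1.27967j.
∠F(j5) = atan2(Im, Re) = atan2(-1.27967, -0.117936) = -95.27°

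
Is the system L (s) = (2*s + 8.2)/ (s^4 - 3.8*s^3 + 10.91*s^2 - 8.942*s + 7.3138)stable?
Denominator: s^4 - 3.8*s^3 + 10.91*s^2 - 8.942*s + 7.3138 = (s^2 - 0.8*s + 0.97)(s^2 - 3*s + 7.54). Poles: 0.4 + 0.9j, 0.4 - 0.9j, 1.5 + 2.3j, 1.5 - 2.3j. All Re(p)<0: No (unstable)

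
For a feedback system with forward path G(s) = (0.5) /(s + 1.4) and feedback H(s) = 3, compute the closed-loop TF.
Closed-loop T = G/(1+GH).
Numerator: G_num * H_den = 0.5.
Denominator: G_den * H_den + G_num * H_num = (s + 1.4) + (1.5) = s + 2.9.
T(s) = (0.5)/(s + 2.9)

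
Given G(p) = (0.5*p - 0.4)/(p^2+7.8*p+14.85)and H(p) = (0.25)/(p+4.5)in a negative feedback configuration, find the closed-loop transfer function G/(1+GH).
Closed-loop T = G/(1+GH).
Numerator: G_num * H_den = 0.5*p^2 + 1.85*p - 1.8.
Denominator: G_den * H_den + G_num * H_num = (p^3 + 12.3*p^2 + 49.95*p + 66.825) + (0.125*p - 0.1) = p^3 + 12.3*p^2 + 50.075*p + 66.725.
T(p) = (0.5*p^2 + 1.85*p - 1.8)/(p^3 + 12.3*p^2 + 50.075*p + 66.725)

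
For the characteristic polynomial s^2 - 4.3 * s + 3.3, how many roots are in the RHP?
s^2 - 4.3*s + 3.3 = (s - 1)(s - 3.3). Poles: 1, 3.3. RHP poles (Re>0): 2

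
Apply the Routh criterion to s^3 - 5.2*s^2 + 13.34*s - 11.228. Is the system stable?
Routh array:
s^3: [1, 13.34]; s^2: [-5.2, -11.228]; s^1: [11.1808]; s^0: [-11.228]
First column: [1, -5.2, 11.1808, -11.228]. Sign changes = 3.
No, unstable (3 RHP root(s))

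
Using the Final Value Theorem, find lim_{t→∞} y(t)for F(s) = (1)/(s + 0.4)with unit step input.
FVT: lim_{t→∞} y(t) = lim_{s→0} s*Y(s) where Y(s) = F(s)/s.
= lim_{s→0} F(s) = F(0) = num(0)/den(0) = 1/0.4 = 2.5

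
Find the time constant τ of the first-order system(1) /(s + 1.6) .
First-order system: τ = -1/pole. Pole = -1.6. τ = -1/(-1.6) = 0.625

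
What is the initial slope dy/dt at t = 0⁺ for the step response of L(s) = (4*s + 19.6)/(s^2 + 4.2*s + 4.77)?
IVT: y'(0⁺) = lim_{s→∞} s²·Y(s) = lim_{s→∞} s·L(s).
deg(num) = 1, deg(den) = 2, relative degree = 1, so s·L(s) → (leading num)/(leading den) = 4/1 = 4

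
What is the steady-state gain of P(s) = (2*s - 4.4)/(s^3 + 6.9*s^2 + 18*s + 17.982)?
DC gain = P(0) = num(0)/den(0) = -4.4/17.982 = -0.2447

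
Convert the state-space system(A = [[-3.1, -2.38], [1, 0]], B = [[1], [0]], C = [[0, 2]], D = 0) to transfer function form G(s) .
G(s) = C(sI - A)⁻¹B + D.
Characteristic polynomial det(sI - A) = s^2 + 3.1*s + 2.38.
Numerator from C·adj(sI-A)·B + D·det(sI-A) = 2.
G(s) = (2)/(s^2 + 3.1*s + 2.38)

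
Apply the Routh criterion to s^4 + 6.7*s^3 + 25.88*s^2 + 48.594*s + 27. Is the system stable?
Routh array:
s^4: [1, 25.88, 27]; s^3: [6.7, 48.594]; s^2: [18.6272, 27]; s^1: [38.8824]; s^0: [27]
First column: [1, 6.7, 18.6272, 38.8824, 27]. Sign changes = 0.
Yes, stable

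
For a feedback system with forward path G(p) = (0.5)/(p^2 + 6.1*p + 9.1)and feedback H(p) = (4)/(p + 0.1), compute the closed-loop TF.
Closed-loop T = G/(1+GH).
Numerator: G_num * H_den = 0.5*p + 0.05.
Denominator: G_den * H_den + G_num * H_num = (p^3 + 6.2*p^2 + 9.71*p + 0.91) + (2) = p^3 + 6.2*p^2 + 9.71*p + 2.91.
T(p) = (0.5*p + 0.05)/(p^3 + 6.2*p^2 + 9.71*p + 2.91)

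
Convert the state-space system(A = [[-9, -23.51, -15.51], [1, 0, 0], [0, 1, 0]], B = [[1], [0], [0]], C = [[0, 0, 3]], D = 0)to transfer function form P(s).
P(s) = C(sI - A)⁻¹B + D.
Characteristic polynomial det(sI - A) = s^3 + 9*s^2 + 23.51*s + 15.51.
Numerator from C·adj(sI-A)·B + D·det(sI-A) = 3.
P(s) = (3)/(s^3 + 9*s^2 + 23.51*s + 15.51)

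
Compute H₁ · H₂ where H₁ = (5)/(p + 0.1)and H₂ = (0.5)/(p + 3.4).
Series: H = H₁ · H₂ = (n₁·n₂)/(d₁·d₂).
Num: n₁·n₂ = 2.5. Den: d₁·d₂ = p^2 + 3.5*p + 0.34.
H(p) = (2.5)/(p^2 + 3.5*p + 0.34)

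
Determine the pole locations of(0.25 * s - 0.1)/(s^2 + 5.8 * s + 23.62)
Set denominator = 0: s^2 + 5.8*s + 23.62 = 0 → Poles: -2.9 + 3.9j, -2.9 - 3.9j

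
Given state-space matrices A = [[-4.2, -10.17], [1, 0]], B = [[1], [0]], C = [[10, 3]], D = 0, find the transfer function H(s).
H(s) = C(sI - A)⁻¹B + D.
Characteristic polynomial det(sI - A) = s^2 + 4.2*s + 10.17.
Numerator from C·adj(sI-A)·B + D·det(sI-A) = 10*s + 3.
H(s) = (10*s + 3)/(s^2 + 4.2*s + 10.17)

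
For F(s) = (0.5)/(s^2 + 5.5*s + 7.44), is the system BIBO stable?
Denominator: s^2 + 5.5*s + 7.44 = (s + 2.4)(s + 3.1). Poles: -2.4, -3.1. All Re(p)<0: Yes (stable)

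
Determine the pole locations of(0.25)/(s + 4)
Set denominator = 0: s + 4 = 0 → Poles: -4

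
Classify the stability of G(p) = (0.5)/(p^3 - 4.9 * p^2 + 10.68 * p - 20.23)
Denominator: p^3 - 4.9*p^2 + 10.68*p - 20.23 = (p - 3.5)(p^2 - 1.4*p + 5.78). Poles: 0.7 + 2.3j, 0.7 - 2.3j, 3.5. Unstable (3 pole(s) in RHP)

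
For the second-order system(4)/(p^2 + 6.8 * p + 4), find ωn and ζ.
Standard form: ωn²/(p²+2ζωn·p+ωn²).
const=4=ωn² → ωn=2, p coeff=6.8=2ζωn → ζ=1.7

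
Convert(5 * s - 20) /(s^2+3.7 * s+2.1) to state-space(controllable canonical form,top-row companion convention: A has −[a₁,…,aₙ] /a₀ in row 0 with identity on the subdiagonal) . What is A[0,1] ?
Reachable canonical form for den = s^2 + 3.7*s + 2.1: top row of A = -[a₁,a₂,...,aₙ]/a₀, ones on the subdiagonal, zeros elsewhere.
A = [[-3.7, -2.1], [1, 0]].
A[0,1] = -2.1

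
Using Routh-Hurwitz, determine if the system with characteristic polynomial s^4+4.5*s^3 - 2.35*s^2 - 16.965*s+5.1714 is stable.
Routh array:
s^4: [1, -2.35, 5.1714]; s^3: [4.5, -16.965]; s^2: [1.42, 5.1714]; s^1: [-33.3532]; s^0: [5.1714]
First column: [1, 4.5, 1.42, -33.3532, 5.1714]. Sign changes = 2.
No, unstable (2 RHP root(s))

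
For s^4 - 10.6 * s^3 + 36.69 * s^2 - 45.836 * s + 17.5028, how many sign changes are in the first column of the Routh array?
Routh array:
s^4: [1, 36.69, 17.5028]; s^3: [-10.6, -45.836]; s^2: [32.3658, 17.5028]; s^1: [-40.1037]; s^0: [17.5028]
First column: [1, -10.6, 32.3658, -40.1037, 17.5028]. Sign changes = 4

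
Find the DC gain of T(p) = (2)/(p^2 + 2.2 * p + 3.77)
DC gain = T(0) = num(0)/den(0) = 2/3.77 = 0.5305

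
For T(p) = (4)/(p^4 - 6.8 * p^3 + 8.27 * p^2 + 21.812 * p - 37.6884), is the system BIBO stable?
Denominator: p^4 - 6.8*p^3 + 8.27*p^2 + 21.812*p - 37.6884 = (p - 3.8)(p - 1.9)(p + 1.8)(p - 2.9). Poles: -1.8, 1.9, 2.9, 3.8. All Re(p)<0: No (unstable)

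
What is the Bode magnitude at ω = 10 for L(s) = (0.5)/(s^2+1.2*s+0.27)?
Substitute s = j*10: L(j10) = -0.00494199 - 0.000594644j.
|L(j10)| = sqrt(Re² + Im²) = 0.004978.
20*log₁₀(0.004978) = -46.06 dB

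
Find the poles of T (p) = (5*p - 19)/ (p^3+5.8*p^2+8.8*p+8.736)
Set denominator = 0: p^3 + 5.8*p^2 + 8.8*p + 8.736 = (p + 4.2)(p^2 + 1.6*p + 2.08) = 0 → Poles: -0.8 + 1.2j, -0.8 - 1.2j, -4.2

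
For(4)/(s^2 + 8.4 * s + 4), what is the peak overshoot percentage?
Standard form: ωn²/(s²+2ζωn·s+ωn²) → ωn = 2, ζ = 2.1.
ζ ≥ 1, so the response is non-oscillatory: peak overshoot = 0%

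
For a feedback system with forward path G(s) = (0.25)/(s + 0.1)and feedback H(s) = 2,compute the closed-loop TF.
Closed-loop T = G/(1+GH).
Numerator: G_num * H_den = 0.25.
Denominator: G_den * H_den + G_num * H_num = (s + 0.1) + (0.5) = s + 0.6.
T(s) = (0.25)/(s + 0.6)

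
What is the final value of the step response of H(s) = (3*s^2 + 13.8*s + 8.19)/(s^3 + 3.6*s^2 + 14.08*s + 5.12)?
FVT: lim_{t→∞} y(t) = lim_{s→0} s*Y(s) where Y(s) = H(s)/s.
= lim_{s→0} H(s) = H(0) = num(0)/den(0) = 8.19/5.12 = 1.6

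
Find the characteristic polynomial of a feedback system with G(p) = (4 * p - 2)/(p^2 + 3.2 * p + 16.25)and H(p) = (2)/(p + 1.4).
Characteristic poly = G_den * H_den + G_num * H_num = (p^3 + 4.6*p^2 + 20.73*p + 22.75) + (8*p - 4) = p^3 + 4.6*p^2 + 28.73*p + 18.75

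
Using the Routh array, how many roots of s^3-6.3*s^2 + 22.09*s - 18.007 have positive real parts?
Routh array:
s^3: [1, 22.09]; s^2: [-6.3, -18.007]; s^1: [19.2317]; s^0: [-18.007]
First column: [1, -6.3, 19.2317, -18.007]. Sign changes = RHP roots = 3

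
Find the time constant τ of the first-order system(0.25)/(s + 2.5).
First-order system: τ = -1/pole. Pole = -2.5. τ = -1/(-2.5) = 0.4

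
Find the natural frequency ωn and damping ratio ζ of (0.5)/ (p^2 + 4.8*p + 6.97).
Underdamped: complex pole -2.4 + 1.1j. ωn = |pole| = 2.64, ζ = -Re(pole)/ωn = 0.9091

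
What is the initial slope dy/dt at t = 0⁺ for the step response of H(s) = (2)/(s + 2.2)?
IVT: y'(0⁺) = lim_{s→∞} s²·Y(s) = lim_{s→∞} s·H(s).
deg(num) = 0, deg(den) = 1, relative degree = 1, so s·H(s) → (leading num)/(leading den) = 2/1 = 2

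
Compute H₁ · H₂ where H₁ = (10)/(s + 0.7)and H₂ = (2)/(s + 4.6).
Series: H = H₁ · H₂ = (n₁·n₂)/(d₁·d₂).
Num: n₁·n₂ = 20. Den: d₁·d₂ = s^2 + 5.3*s + 3.22.
H(s) = (20)/(s^2 + 5.3*s + 3.22)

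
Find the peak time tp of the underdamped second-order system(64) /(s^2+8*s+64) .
Standard form: ωn²/(s²+2ζωn·s+ωn²) → ωn = 8, ζ = 0.5.
ωd = ωn·√(1-ζ²) = 8·√(1-0.5²) = 6.928.
tp = π/ωd = π/6.928 = 0.4534 s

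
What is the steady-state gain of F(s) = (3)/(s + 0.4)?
DC gain = F(0) = num(0)/den(0) = 3/0.4 = 7.5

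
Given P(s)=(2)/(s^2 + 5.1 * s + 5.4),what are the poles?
Set denominator = 0: s^2 + 5.1*s + 5.4 = (s + 1.5)(s + 3.6) = 0 → Poles: -1.5, -3.6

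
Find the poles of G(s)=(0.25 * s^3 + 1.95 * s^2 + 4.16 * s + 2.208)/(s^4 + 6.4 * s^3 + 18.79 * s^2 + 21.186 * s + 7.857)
Set denominator = 0: s^4 + 6.4*s^3 + 18.79*s^2 + 21.186*s + 7.857 = (s + 0.9)(s + 0.9)(s^2 + 4.6*s + 9.7) = 0 → Poles: -0.9, -0.9, -2.3 + 2.1j, -2.3 - 2.1j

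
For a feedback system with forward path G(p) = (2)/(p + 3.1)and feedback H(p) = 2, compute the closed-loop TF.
Closed-loop T = G/(1+GH).
Numerator: G_num * H_den = 2.
Denominator: G_den * H_den + G_num * H_num = (p + 3.1) + (4) = p + 7.1.
T(p) = (2)/(p + 7.1)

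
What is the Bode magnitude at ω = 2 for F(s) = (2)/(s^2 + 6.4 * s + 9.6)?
Substitute s = j*2: F(j2) = 0.057377 - 0.131148j.
|F(j2)| = sqrt(Re² + Im²) = 0.1431.
20*log₁₀(0.1431) = -16.88 dB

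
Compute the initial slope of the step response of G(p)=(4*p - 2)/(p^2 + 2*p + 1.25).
IVT: y'(0⁺) = lim_{p→∞} p²·Y(p) = lim_{p→∞} p·G(p).
deg(num) = 1, deg(den) = 2, relative degree = 1, so p·G(p) → (leading num)/(leading den) = 4/1 = 4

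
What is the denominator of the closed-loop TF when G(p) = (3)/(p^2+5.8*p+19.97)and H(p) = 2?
Characteristic poly = G_den * H_den + G_num * H_num = (p^2 + 5.8*p + 19.97) + (6) = p^2 + 5.8*p + 25.97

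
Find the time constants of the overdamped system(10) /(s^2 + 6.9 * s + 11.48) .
Overdamped: real poles at -4.1, -2.8. τ = -1/pole → τ₁ = 0.2439, τ₂ = 0.3571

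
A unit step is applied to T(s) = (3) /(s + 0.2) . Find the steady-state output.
FVT: lim_{t→∞} y(t) = lim_{s→0} s*Y(s) where Y(s) = T(s)/s.
= lim_{s→0} T(s) = T(0) = num(0)/den(0) = 3/0.2 = 15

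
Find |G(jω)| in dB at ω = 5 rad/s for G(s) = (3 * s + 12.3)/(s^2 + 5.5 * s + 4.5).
Substitute s = j*5: G(j5) = 0.136294 - 0.548874j.
|G(j5)| = sqrt(Re² + Im²) = 0.5655.
20*log₁₀(0.5655) = -4.95 dB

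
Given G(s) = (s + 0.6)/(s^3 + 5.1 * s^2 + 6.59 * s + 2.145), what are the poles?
Set denominator = 0: s^3 + 5.1*s^2 + 6.59*s + 2.145 = (s + 1.3)(s + 3.3)(s + 0.5) = 0 → Poles: -0.5, -1.3, -3.3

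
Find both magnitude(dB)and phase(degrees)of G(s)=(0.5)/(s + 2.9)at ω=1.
Substitute s = j*1: G(j1) = 0.154091 - 0.053135j.
|G| = 20*log₁₀(sqrt(Re²+Im²)) = -15.76 dB.
∠G = atan2(Im, Re) = -19.03°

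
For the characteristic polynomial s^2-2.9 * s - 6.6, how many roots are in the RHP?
s^2 - 2.9*s - 6.6 = (s - 4.4)(s + 1.5). Poles: -1.5, 4.4. RHP poles (Re>0): 1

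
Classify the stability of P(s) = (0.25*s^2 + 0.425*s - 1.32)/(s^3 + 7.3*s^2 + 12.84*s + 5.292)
Denominator: s^3 + 7.3*s^2 + 12.84*s + 5.292 = (s + 0.6)(s + 1.8)(s + 4.9). Poles: -0.6, -1.8, -4.9. Stable (all poles in LHP)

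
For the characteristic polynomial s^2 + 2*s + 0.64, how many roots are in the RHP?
s^2 + 2*s + 0.64 = (s + 1.6)(s + 0.4). Poles: -0.4, -1.6. RHP poles (Re>0): 0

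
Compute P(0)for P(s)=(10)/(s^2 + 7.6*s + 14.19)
DC gain = P(0) = num(0)/den(0) = 10/14.19 = 0.7047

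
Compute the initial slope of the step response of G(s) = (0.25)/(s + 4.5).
IVT: y'(0⁺) = lim_{s→∞} s²·Y(s) = lim_{s→∞} s·G(s).
deg(num) = 0, deg(den) = 1, relative degree = 1, so s·G(s) → (leading num)/(leading den) = 0.25/1 = 0.25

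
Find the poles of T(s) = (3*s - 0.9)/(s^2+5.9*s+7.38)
Set denominator = 0: s^2 + 5.9*s + 7.38 = (s + 1.8)(s + 4.1) = 0 → Poles: -1.8, -4.1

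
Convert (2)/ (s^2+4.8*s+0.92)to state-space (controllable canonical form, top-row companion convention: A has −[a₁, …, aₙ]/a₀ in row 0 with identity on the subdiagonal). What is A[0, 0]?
Reachable canonical form for den = s^2 + 4.8*s + 0.92: top row of A = -[a₁,a₂,...,aₙ]/a₀, ones on the subdiagonal, zeros elsewhere.
A = [[-4.8, -0.92], [1, 0]].
A[0,0] = -4.8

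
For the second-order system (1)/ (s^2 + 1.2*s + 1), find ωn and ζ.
Standard form: ωn²/(s²+2ζωn·s+ωn²).
const=1=ωn² → ωn=1, s coeff=1.2=2ζωn → ζ=0.6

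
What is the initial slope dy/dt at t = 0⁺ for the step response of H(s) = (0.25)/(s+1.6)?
IVT: y'(0⁺) = lim_{s→∞} s²·Y(s) = lim_{s→∞} s·H(s).
deg(num) = 0, deg(den) = 1, relative degree = 1, so s·H(s) → (leading num)/(leading den) = 0.25/1 = 0.25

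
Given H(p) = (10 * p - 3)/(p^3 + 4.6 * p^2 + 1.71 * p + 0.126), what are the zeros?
Set numerator = 0: 10*p - 3 = 0 → Zeros: 0.3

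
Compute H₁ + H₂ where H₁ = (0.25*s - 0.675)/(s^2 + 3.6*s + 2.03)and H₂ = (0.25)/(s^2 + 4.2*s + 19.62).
Parallel: H = H₁ + H₂ = (n₁·d₂ + n₂·d₁)/(d₁·d₂).
n₁·d₂ = 0.25*s^3 + 0.375*s^2 + 2.07*s - 13.2435. n₂·d₁ = 0.25*s^2 + 0.9*s + 0.5075. Sum = 0.25*s^3 + 0.625*s^2 + 2.97*s - 12.736. d₁·d₂ = s^4 + 7.8*s^3 + 36.77*s^2 + 79.158*s + 39.8286.
H(s) = (0.25*s^3 + 0.625*s^2 + 2.97*s - 12.736)/(s^4 + 7.8*s^3 + 36.77*s^2 + 79.158*s + 39.8286)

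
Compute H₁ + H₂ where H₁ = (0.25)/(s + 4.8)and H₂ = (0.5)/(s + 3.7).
Parallel: H = H₁ + H₂ = (n₁·d₂ + n₂·d₁)/(d₁·d₂).
n₁·d₂ = 0.25*s + 0.925. n₂·d₁ = 0.5*s + 2.4. Sum = 0.75*s + 3.325. d₁·d₂ = s^2 + 8.5*s + 17.76.
H(s) = (0.75*s + 3.325)/(s^2 + 8.5*s + 17.76)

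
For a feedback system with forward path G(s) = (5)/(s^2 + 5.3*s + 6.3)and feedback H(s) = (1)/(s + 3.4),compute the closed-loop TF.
Closed-loop T = G/(1+GH).
Numerator: G_num * H_den = 5*s + 17.
Denominator: G_den * H_den + G_num * H_num = (s^3 + 8.7*s^2 + 24.32*s + 21.42) + (5) = s^3 + 8.7*s^2 + 24.32*s + 26.42.
T(s) = (5*s + 17)/(s^3 + 8.7*s^2 + 24.32*s + 26.42)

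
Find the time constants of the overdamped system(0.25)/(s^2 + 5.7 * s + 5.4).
Overdamped: real poles at -4.5, -1.2. τ = -1/pole → τ₁ = 0.2222, τ₂ = 0.8333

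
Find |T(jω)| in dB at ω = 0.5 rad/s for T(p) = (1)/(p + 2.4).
Substitute p = j*0.5: T(j0.5) = 0.399334 - 0.0831947j.
|T(j0.5)| = sqrt(Re² + Im²) = 0.4079.
20*log₁₀(0.4079) = -7.79 dB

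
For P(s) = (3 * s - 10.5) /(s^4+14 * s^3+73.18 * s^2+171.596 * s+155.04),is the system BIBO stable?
Denominator: s^4 + 14*s^3 + 73.18*s^2 + 171.596*s + 155.04 = (s + 4.8)(s + 3.8)(s^2 + 5.4*s + 8.5). Poles: -2.7 + 1.1j, -2.7 - 1.1j, -3.8, -4.8. All Re(p)<0: Yes (stable)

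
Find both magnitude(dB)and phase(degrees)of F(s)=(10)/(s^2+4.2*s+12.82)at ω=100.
Substitute s = j*100: F(j100) = -0.000999516 - 4.20336e-05j.
|F| = 20*log₁₀(sqrt(Re²+Im²)) = -60.00 dB.
∠F = atan2(Im, Re) = -177.59°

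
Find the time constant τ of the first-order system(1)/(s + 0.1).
First-order system: τ = -1/pole. Pole = -0.1. τ = -1/(-0.1) = 10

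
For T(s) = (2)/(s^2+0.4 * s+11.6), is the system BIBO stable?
Denominator: s^2 + 0.4*s + 11.6. Poles: -0.2 + 3.4j, -0.2 - 3.4j. All Re(p)<0: Yes (stable)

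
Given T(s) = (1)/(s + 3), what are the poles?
Set denominator = 0: s + 3 = 0 → Poles: -3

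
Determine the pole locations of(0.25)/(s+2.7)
Set denominator = 0: s + 2.7 = 0 → Poles: -2.7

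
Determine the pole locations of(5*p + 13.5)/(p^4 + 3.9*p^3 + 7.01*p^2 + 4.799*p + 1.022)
Set denominator = 0: p^4 + 3.9*p^3 + 7.01*p^2 + 4.799*p + 1.022 = (p + 0.7)(p + 0.4)(p^2 + 2.8*p + 3.65) = 0 → Poles: -0.4, -0.7, -1.4 + 1.3j, -1.4 - 1.3j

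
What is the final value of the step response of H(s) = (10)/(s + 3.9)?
FVT: lim_{t→∞} y(t) = lim_{s→0} s*Y(s) where Y(s) = H(s)/s.
= lim_{s→0} H(s) = H(0) = num(0)/den(0) = 10/3.9 = 2.564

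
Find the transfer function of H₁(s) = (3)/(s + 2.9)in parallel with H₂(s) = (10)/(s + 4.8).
Parallel: H = H₁ + H₂ = (n₁·d₂ + n₂·d₁)/(d₁·d₂).
n₁·d₂ = 3*s + 14.4. n₂·d₁ = 10*s + 29. Sum = 13*s + 43.4. d₁·d₂ = s^2 + 7.7*s + 13.92.
H(s) = (13*s + 43.4)/(s^2 + 7.7*s + 13.92)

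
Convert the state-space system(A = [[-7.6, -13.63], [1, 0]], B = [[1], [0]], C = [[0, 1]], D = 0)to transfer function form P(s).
P(s) = C(sI - A)⁻¹B + D.
Characteristic polynomial det(sI - A) = s^2 + 7.6*s + 13.63.
Numerator from C·adj(sI-A)·B + D·det(sI-A) = 1.
P(s) = (1)/(s^2 + 7.6*s + 13.63)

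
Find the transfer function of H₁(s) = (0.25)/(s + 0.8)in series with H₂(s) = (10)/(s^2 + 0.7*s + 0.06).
Series: H = H₁ · H₂ = (n₁·n₂)/(d₁·d₂).
Num: n₁·n₂ = 2.5. Den: d₁·d₂ = s^3 + 1.5*s^2 + 0.62*s + 0.048.
H(s) = (2.5)/(s^3 + 1.5*s^2 + 0.62*s + 0.048)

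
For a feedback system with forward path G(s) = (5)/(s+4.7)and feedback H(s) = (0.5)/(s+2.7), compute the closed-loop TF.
Closed-loop T = G/(1+GH).
Numerator: G_num * H_den = 5*s + 13.5.
Denominator: G_den * H_den + G_num * H_num = (s^2 + 7.4*s + 12.69) + (2.5) = s^2 + 7.4*s + 15.19.
T(s) = (5*s + 13.5)/(s^2 + 7.4*s + 15.19)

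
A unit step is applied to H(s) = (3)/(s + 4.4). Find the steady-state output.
FVT: lim_{t→∞} y(t) = lim_{s→0} s*Y(s) where Y(s) = H(s)/s.
= lim_{s→0} H(s) = H(0) = num(0)/den(0) = 3/4.4 = 0.6818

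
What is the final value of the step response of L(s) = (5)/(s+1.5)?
FVT: lim_{t→∞} y(t) = lim_{s→0} s*Y(s) where Y(s) = L(s)/s.
= lim_{s→0} L(s) = L(0) = num(0)/den(0) = 5/1.5 = 3.333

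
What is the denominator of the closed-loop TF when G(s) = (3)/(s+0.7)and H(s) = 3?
Characteristic poly = G_den * H_den + G_num * H_num = (s + 0.7) + (9) = s + 9.7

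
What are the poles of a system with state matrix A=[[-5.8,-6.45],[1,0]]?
Eigenvalues solve det(λI - A) = 0.
Characteristic polynomial: λ^2 + 5.8*λ + 6.45 = 0.
Factor: (λ + 1.5)(λ + 4.3) = 0.
Roots: -1.5, -4.3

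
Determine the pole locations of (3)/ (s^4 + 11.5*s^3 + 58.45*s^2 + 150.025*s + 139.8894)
Set denominator = 0: s^4 + 11.5*s^3 + 58.45*s^2 + 150.025*s + 139.8894 = (s + 4.2)(s + 1.9)(s^2 + 5.4*s + 17.53) = 0 → Poles: -1.9, -2.7 + 3.2j, -2.7 - 3.2j, -4.2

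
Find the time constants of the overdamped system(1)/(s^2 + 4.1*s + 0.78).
Overdamped: real poles at -0.2, -3.9. τ = -1/pole → τ₁ = 5, τ₂ = 0.2564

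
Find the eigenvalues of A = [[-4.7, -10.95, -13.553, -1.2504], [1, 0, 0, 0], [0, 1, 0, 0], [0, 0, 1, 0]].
Eigenvalues solve det(λI - A) = 0.
Characteristic polynomial: λ^4 + 4.7*λ^3 + 10.95*λ^2 + 13.553*λ + 1.2504 = 0.
Factor: (λ + 2.4)(λ + 0.1)(λ^2 + 2.2*λ + 5.21) = 0.
Roots: -0.1, -1.1 + 2j, -1.1 - 2j, -2.4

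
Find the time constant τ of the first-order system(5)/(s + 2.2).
First-order system: τ = -1/pole. Pole = -2.2. τ = -1/(-2.2) = 0.4545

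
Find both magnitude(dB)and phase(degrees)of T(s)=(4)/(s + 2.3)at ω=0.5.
Substitute s = j*0.5: T(j0.5) = 1.66065 - 0.361011j.
|T| = 20*log₁₀(sqrt(Re²+Im²)) = 4.61 dB.
∠T = atan2(Im, Re) = -12.26°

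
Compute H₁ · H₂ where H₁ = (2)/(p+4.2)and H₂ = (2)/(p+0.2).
Series: H = H₁ · H₂ = (n₁·n₂)/(d₁·d₂).
Num: n₁·n₂ = 4. Den: d₁·d₂ = p^2 + 4.4*p + 0.84.
H(p) = (4)/(p^2 + 4.4*p + 0.84)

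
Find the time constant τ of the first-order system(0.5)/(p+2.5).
First-order system: τ = -1/pole. Pole = -2.5. τ = -1/(-2.5) = 0.4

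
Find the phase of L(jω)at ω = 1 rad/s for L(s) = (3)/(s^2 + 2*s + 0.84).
Substitute s = j*1: L(j1) = -0.119237 - 1.49046j.
∠L(j1) = atan2(Im, Re) = atan2(-1.49046, -0.119237) = -94.57°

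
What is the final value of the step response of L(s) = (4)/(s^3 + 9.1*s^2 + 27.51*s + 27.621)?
FVT: lim_{t→∞} y(t) = lim_{s→0} s*Y(s) where Y(s) = L(s)/s.
= lim_{s→0} L(s) = L(0) = num(0)/den(0) = 4/27.621 = 0.1448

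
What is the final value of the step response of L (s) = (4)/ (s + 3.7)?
FVT: lim_{t→∞} y(t) = lim_{s→0} s*Y(s) where Y(s) = L(s)/s.
= lim_{s→0} L(s) = L(0) = num(0)/den(0) = 4/3.7 = 1.081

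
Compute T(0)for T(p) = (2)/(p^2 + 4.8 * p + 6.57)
DC gain = T(0) = num(0)/den(0) = 2/6.57 = 0.3044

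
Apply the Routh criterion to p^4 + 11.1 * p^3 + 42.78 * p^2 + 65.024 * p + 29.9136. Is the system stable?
Routh array:
p^4: [1, 42.78, 29.9136]; p^3: [11.1, 65.024]; p^2: [36.922, 29.9136]; p^1: [56.031]; p^0: [29.9136]
First column: [1, 11.1, 36.922, 56.031, 29.9136]. Sign changes = 0.
Yes, stable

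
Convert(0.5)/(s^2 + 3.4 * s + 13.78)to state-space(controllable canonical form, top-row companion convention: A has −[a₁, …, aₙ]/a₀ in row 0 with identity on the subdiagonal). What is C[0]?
Reachable canonical form: C = numerator coefficients (right-aligned, zero-padded to length n).
num = 0.5, C = [[0, 0.5]].
C[0] = 0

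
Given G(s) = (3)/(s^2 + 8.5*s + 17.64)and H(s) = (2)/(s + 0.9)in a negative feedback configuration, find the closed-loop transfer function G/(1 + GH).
Closed-loop T = G/(1+GH).
Numerator: G_num * H_den = 3*s + 2.7.
Denominator: G_den * H_den + G_num * H_num = (s^3 + 9.4*s^2 + 25.29*s + 15.876) + (6) = s^3 + 9.4*s^2 + 25.29*s + 21.876.
T(s) = (3*s + 2.7)/(s^3 + 9.4*s^2 + 25.29*s + 21.876)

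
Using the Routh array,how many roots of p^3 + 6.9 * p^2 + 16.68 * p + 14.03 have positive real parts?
Routh array:
p^3: [1, 16.68]; p^2: [6.9, 14.03]; p^1: [14.6467]; p^0: [14.03]
First column: [1, 6.9, 14.6467, 14.03]. Sign changes = RHP roots = 0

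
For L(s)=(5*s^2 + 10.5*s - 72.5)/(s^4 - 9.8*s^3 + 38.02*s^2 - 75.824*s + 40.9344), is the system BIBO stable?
Denominator: s^4 - 9.8*s^3 + 38.02*s^2 - 75.824*s + 40.9344 = (s - 0.8)(s - 4.8)(s^2 - 4.2*s + 10.66). Poles: 0.8, 2.1 + 2.5j, 2.1 - 2.5j, 4.8. All Re(p)<0: No (unstable)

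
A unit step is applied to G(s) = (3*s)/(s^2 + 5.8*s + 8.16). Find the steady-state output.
FVT: lim_{t→∞} y(t) = lim_{s→0} s*Y(s) where Y(s) = G(s)/s.
= lim_{s→0} G(s) = G(0) = num(0)/den(0) = 0/8.16 = 0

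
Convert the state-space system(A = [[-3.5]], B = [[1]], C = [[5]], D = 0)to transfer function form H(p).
H(p) = C(pI - A)⁻¹B + D.
Characteristic polynomial det(pI - A) = p + 3.5.
Numerator from C·adj(pI-A)·B + D·det(pI-A) = 5.
H(p) = (5)/(p + 3.5)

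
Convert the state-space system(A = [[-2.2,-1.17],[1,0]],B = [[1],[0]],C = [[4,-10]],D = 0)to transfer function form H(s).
H(s) = C(sI - A)⁻¹B + D.
Characteristic polynomial det(sI - A) = s^2 + 2.2*s + 1.17.
Numerator from C·adj(sI-A)·B + D·det(sI-A) = 4*s - 10.
H(s) = (4*s - 10)/(s^2 + 2.2*s + 1.17)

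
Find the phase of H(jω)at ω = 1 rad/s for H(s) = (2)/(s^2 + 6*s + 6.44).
Substitute s = j*1: H(j1) = 0.16587 - 0.182945j.
∠H(j1) = atan2(Im, Re) = atan2(-0.182945, 0.16587) = -47.80°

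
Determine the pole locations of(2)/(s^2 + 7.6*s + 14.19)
Set denominator = 0: s^2 + 7.6*s + 14.19 = (s + 4.3)(s + 3.3) = 0 → Poles: -3.3, -4.3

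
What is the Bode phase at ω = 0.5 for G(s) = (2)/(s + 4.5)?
Substitute s = j*0.5: G(j0.5) = 0.439024 - 0.0487805j.
∠G(j0.5) = atan2(Im, Re) = atan2(-0.0487805, 0.439024) = -6.34°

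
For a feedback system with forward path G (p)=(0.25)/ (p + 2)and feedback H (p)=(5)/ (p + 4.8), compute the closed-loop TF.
Closed-loop T = G/(1+GH).
Numerator: G_num * H_den = 0.25*p + 1.2.
Denominator: G_den * H_den + G_num * H_num = (p^2 + 6.8*p + 9.6) + (1.25) = p^2 + 6.8*p + 10.85.
T(p) = (0.25*p + 1.2)/(p^2 + 6.8*p + 10.85)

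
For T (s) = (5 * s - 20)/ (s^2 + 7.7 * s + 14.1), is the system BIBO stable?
Denominator: s^2 + 7.7*s + 14.1 = (s + 4.7)(s + 3). Poles: -3, -4.7. All Re(p)<0: Yes (stable)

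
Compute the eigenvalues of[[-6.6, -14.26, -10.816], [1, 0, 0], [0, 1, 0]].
Eigenvalues solve det(λI - A) = 0.
Characteristic polynomial: λ^3 + 6.6*λ^2 + 14.26*λ + 10.816 = 0.
Factor: (λ + 3.2)(λ^2 + 3.4*λ + 3.38) = 0.
Roots: -1.7 + 0.7j, -1.7 - 0.7j, -3.2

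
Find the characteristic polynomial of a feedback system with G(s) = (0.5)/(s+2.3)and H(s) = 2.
Characteristic poly = G_den * H_den + G_num * H_num = (s + 2.3) + (1) = s + 3.3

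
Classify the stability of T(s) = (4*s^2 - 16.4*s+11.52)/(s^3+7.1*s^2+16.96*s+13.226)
Denominator: s^3 + 7.1*s^2 + 16.96*s + 13.226 = (s + 1.7)(s^2 + 5.4*s + 7.78). Poles: -1.7, -2.7 + 0.7j, -2.7 - 0.7j. Stable (all poles in LHP)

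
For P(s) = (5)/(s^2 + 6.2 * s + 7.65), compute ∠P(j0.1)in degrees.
Substitute s = j*0.1: P(j0.1) = 0.650168 - 0.0527624j.
∠P(j0.1) = atan2(Im, Re) = atan2(-0.0527624, 0.650168) = -4.64°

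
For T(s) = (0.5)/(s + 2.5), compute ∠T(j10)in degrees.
Substitute s = j*10: T(j10) = 0.0117647 - 0.0470588j.
∠T(j10) = atan2(Im, Re) = atan2(-0.0470588, 0.0117647) = -75.96°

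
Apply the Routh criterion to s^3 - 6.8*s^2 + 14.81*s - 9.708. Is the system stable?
Routh array:
s^3: [1, 14.81]; s^2: [-6.8, -9.708]; s^1: [13.3824]; s^0: [-9.708]
First column: [1, -6.8, 13.3824, -9.708]. Sign changes = 3.
No, unstable (3 RHP root(s))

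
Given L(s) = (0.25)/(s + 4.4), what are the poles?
Set denominator = 0: s + 4.4 = 0 → Poles: -4.4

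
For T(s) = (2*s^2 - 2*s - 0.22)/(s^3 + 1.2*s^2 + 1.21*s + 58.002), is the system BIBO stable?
Denominator: s^3 + 1.2*s^2 + 1.21*s + 58.002 = (s + 4.2)(s^2 - 3*s + 13.81). Poles: -4.2, 1.5 + 3.4j, 1.5 - 3.4j. All Re(p)<0: No (unstable)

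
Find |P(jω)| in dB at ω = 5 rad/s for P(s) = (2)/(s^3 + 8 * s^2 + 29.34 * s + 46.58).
Substitute s = j*5: P(j5) = -0.0127804 - 0.00180769j.
|P(j5)| = sqrt(Re² + Im²) = 0.01291.
20*log₁₀(0.01291) = -37.78 dB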